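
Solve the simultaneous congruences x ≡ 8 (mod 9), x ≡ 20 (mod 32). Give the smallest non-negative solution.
x ≡ 116 (mod 288); the representative in [0, 288) is 116

The moduli 9, 32 are pairwise coprime, so by the CRT there is a unique solution mod 9·32 = 288.
Solve by successive substitution. Start with x ≡ 8 (mod 9).
  Combine with x ≡ 20 (mod 32): write x = 8 + 9·t and require 8 + 9·t ≡ 20 (mod 32), i.e. 9·t ≡ 20 − 8 ≡ 12 (mod 32). Since 9^(−1) ≡ 25 (mod 32), t ≡ 25·12 ≡ 12 (mod 32). So x ≡ 8 + 9·12 = 116 (mod 288).
Unique solution in [0, 288): x = 116.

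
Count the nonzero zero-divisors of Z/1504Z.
In Z/1504Z each nonzero element is either a unit (gcd with 1504 is 1) or a zero-divisor (gcd > 1). The number of units is φ(1504): factorise 1504 = 2^5 · 47, so φ(1504) = (2^5 − 2^4) · (47 − 1) = 16 · 46 = 736. The nonzero elements number 1504 − 1 = 1503. Hence the nonzero zero-divisors number 1503 − 736 = 767.

Final answer: Z/1504Z has 767 nonzero zero-divisors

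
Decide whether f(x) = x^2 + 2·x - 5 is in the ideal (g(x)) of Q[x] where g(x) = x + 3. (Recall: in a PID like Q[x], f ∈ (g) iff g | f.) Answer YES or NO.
In Q[x] the ideal (g) consists of all multiples of g, so f ∈ (g) iff g | f, i.e. iff the remainder of f on division by g is 0. Divide f by g (g is monic, so eliminate the leading term of the running remainder at each step):
  leading term x^2: subtract (x)·g(x) = x^2 + 3·x, leaving -x - 5
  leading term -x: subtract (-1)·g(x) = -x - 3, leaving -2
The remainder r(x) = -2 ≠ 0 (and deg r < deg g), so g ∤ f, i.e. f ∉ (g).

Final answer: NO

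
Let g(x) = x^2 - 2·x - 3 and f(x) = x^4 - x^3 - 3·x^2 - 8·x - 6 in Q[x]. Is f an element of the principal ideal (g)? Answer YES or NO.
In Q[x] the ideal (g) consists of all multiples of g, so f ∈ (g) iff g | f, i.e. iff the remainder of f on division by g is 0. Divide f by g (g is monic, so eliminate the leading term of the running remainder at each step):
  leading term x^4: subtract (x^2)·g(x) = x^4 - 2·x^3 - 3·x^2, leaving x^3 - 8·x - 6
  leading term x^3: subtract (x)·g(x) = x^3 - 2·x^2 - 3·x, leaving 2·x^2 - 5·x - 6
  leading term 2·x^2: subtract (2)·g(x) = 2·x^2 - 4·x - 6, leaving -x
The remainder r(x) = -x ≠ 0 (and deg r < deg g), so g ∤ f, i.e. f ∉ (g).

Final answer: NO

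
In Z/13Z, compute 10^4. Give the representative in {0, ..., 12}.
Use repeated squaring. Binary(4) = 100. Walk through the bits of the exponent 4 left-to-right: at each bit after the leading one, square the running value, then multiply by 10 if the bit is 1 (always reducing mod 13):
  bit 1 = 1 (leading): start with 10.
  bit 2 = 0: square 10^2 = 100 ≡ 9 (mod 13).
  bit 3 = 0: square 9^2 = 81 ≡ 3 (mod 13).
Final value: 10^4 ≡ 3 (mod 13).

Final answer: 3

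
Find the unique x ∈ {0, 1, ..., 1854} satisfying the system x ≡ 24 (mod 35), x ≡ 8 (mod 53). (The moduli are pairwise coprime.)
The moduli 35, 53 are pairwise coprime, so by the CRT there is a unique solution mod 35·53 = 1855.
Solve by successive substitution. Start with x ≡ 24 (mod 35).
  Combine with x ≡ 8 (mod 53): write x = 24 + 35·t and require 24 + 35·t ≡ 8 (mod 53), i.e. 35·t ≡ 8 − 24 ≡ 37 (mod 53). Since 35^(−1) ≡ 50 (mod 53), t ≡ 50·37 ≡ 48 (mod 53). So x ≡ 24 + 35·48 = 1704 (mod 1855).
Unique solution in [0, 1855): x = 1704.

Final answer: x ≡ 1704 (mod 1855); the representative in [0, 1855) is 1704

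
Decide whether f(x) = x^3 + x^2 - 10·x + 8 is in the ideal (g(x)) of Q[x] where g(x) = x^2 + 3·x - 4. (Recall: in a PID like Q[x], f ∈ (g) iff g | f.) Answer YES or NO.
YES

In Q[x] the ideal (g) consists of all multiples of g, so f ∈ (g) iff g | f, i.e. iff the remainder of f on division by g is 0. Divide f by g (g is monic, so eliminate the leading term of the running remainder at each step):
  leading term x^3: subtract (x)·g(x) = x^3 + 3·x^2 - 4·x, leaving -2·x^2 - 6·x + 8
  leading term -2·x^2: subtract (-2)·g(x) = -2·x^2 - 6·x + 8, leaving 0
The remainder is 0, so f(x) = g(x) · h(x) with h(x) = x - 2. Hence g | f, i.e. f ∈ (g).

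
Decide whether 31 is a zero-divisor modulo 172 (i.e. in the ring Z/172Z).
gcd(31, 172) = 1, so 31 is a unit in Z/172Z (it has a multiplicative inverse). A unit cannot be a zero-divisor: if 31·b ≡ 0 then multiplying both sides by 31^(−1) gives b ≡ 0. So 31 is not a zero-divisor.

Final answer: NO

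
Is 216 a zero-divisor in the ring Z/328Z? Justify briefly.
gcd(216, 328) = 8 > 1, so 216 is not a unit in Z/328Z. In Z/nZ every nonzero non-unit is a zero-divisor: explicitly, take b = 328/gcd = 41 ≠ 0 (mod 328); then 216·41 = 8856 = 27·328, i.e. 216·41 ≡ 0 (mod 328). So 216 is a zero-divisor.

Final answer: YES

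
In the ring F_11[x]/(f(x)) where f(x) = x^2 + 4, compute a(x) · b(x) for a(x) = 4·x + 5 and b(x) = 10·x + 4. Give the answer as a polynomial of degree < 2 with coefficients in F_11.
a · b ≡ 3 (mod f(x))

Multiply as integer polynomials: a · b = 40·x^2 + 66·x + 20. Reducing coefficients mod 11: a · b ≡ 7·x^2 + 9. Now divide by f(x) = x^2 + 4 in F_11[x], eliminating the leading term at each step:
  leading term 7·x^2: subtract (7)·f(x) = 7·x^2 + 6, leaving 3 (coefficients mod 11)
The degree is now < 2, so this is the remainder. Hence a · b ≡ 3 in F_11[x]/(f).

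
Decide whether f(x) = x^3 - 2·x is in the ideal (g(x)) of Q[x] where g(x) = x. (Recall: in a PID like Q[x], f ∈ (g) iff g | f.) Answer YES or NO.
YES

In Q[x] the ideal (g) consists of all multiples of g, so f ∈ (g) iff g | f, i.e. iff the remainder of f on division by g is 0. Divide f by g (g is monic, so eliminate the leading term of the running remainder at each step):
  leading term x^3: subtract (x^2)·g(x) = x^3, leaving -2·x
  leading term -2·x: subtract (-2)·g(x) = -2·x, leaving 0
The remainder is 0, so f(x) = g(x) · h(x) with h(x) = x^2 - 2. Hence g | f, i.e. f ∈ (g).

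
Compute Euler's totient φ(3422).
φ(3422) = 1624

φ is multiplicative, with φ(p^e) = p^e − p^(e−1). Factorise 3422 = 2 · 29 · 59. Then
  φ(3422) = (2 − 1) · (29 − 1) · (59 − 1) = 1 · 28 · 58 = 1624.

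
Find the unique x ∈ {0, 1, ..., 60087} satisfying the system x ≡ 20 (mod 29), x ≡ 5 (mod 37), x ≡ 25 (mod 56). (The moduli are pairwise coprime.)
x ≡ 35081 (mod 60088); the representative in [0, 60088) is 35081

The moduli 29, 37, 56 are pairwise coprime, so by the CRT there is a unique solution mod 29·37·56 = 60088.
Solve by successive substitution. Start with x ≡ 20 (mod 29).
  Combine with x ≡ 5 (mod 37): write x = 20 + 29·t and require 20 + 29·t ≡ 5 (mod 37), i.e. 29·t ≡ 5 − 20 ≡ 22 (mod 37). Since 29^(−1) ≡ 23 (mod 37), t ≡ 23·22 ≡ 25 (mod 37). So x ≡ 20 + 29·25 = 745 (mod 1073).
  Combine with x ≡ 25 (mod 56): write x = 745 + 1073·t and require 745 + 1073·t ≡ 25 (mod 56), i.e. 1073·t ≡ 25 − 745 ≡ 8 (mod 56). Since 1073^(−1) ≡ 25 (mod 56) (1073 ≡ 9 (mod 56)), t ≡ 25·8 ≡ 32 (mod 56). So x ≡ 745 + 1073·32 = 35081 (mod 60088).
Unique solution in [0, 60088): x = 35081.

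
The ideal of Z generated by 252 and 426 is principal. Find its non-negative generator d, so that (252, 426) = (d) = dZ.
(252, 426) = (6); d = 6

In the PID Z, (a, b) is generated by gcd(a, b). Compute gcd(426, 252) with the extended Euclidean algorithm, tracking rows (r, s, t) with s·426 + t·252 = r:
  row A: (426, 1, 0)   [1·426 + 0·252 = 426]
  row B: (252, 0, 1)   [0·426 + 1·252 = 252]
  426 = 1·252 + 174   → row C = row A − 1·row B = (174, 1, −1)   [check: 1·426 − 1·252 = 174]
  252 = 1·174 + 78   → row D = row B − 1·row C = (78, −1, 2)   [check: −1·426 + 2·252 = 78]
  174 = 2·78 + 18   → row E = row C − 2·row D = (18, 3, −5)   [check: 3·426 − 5·252 = 18]
  78 = 4·18 + 6   → row F = row D − 4·row E = (6, −13, 22)   [check: −13·426 + 22·252 = 6]
  18 = 3·6 + 0   → remainder 0, stop. gcd = 6 (last nonzero row F).
So gcd(252, 426) = 6, with Bézout identity −13·426 + 22·252 = 6. Containment (⊇): the Bézout identity exhibits 6 as an element of (252, 426), giving (6) ⊆ (252, 426). Containment (⊆): since 6 | 252 and 6 | 426 (252 = 6·42, 426 = 6·71), every Z-linear combination of 252 and 426 is divisible by 6, so (252, 426) ⊆ (6). Therefore (252, 426) = (6), d = 6.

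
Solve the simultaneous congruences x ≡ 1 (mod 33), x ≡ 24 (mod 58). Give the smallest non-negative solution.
The moduli 33, 58 are pairwise coprime, so by the CRT there is a unique solution mod 33·58 = 1914.
Solve by successive substitution. Start with x ≡ 1 (mod 33).
  Combine with x ≡ 24 (mod 58): write x = 1 + 33·t and require 1 + 33·t ≡ 24 (mod 58), i.e. 33·t ≡ 24 − 1 ≡ 23 (mod 58). Since 33^(−1) ≡ 51 (mod 58), t ≡ 51·23 ≡ 13 (mod 58). So x ≡ 1 + 33·13 = 430 (mod 1914).
Unique solution in [0, 1914): x = 430.

Final answer: x ≡ 430 (mod 1914); the representative in [0, 1914) is 430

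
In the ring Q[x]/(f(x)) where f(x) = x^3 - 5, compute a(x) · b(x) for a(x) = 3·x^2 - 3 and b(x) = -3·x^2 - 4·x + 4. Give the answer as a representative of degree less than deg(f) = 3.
a · b ≡ 21·x^2 - 33·x - 72 (mod f(x))

First multiply in Q[x] without reducing: a · b = -9·x^4 - 12·x^3 + 21·x^2 + 12·x - 12. Now divide by f(x) = x^3 - 5, eliminating the leading term at each step:
  leading term -9·x^4: subtract (-9·x)·f(x) = -9·x^4 + 45·x, leaving -12·x^3 + 21·x^2 - 33·x - 12
  leading term -12·x^3: subtract (-12)·f(x) = 60 - 12·x^3, leaving 21·x^2 - 33·x - 72
The degree is now < 3, so this is the remainder. Hence a · b ≡ 21·x^2 - 33·x - 72 in Q[x]/(f).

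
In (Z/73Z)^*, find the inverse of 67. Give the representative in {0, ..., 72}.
67^(−1) ≡ 12 (mod 73)

Apply the extended Euclidean algorithm to (73, 67), tracking rows (r, s, t) with s·73 + t·67 = r. Each division r_prev = q·r_cur + r_new produces the new row as (previous row) − q·(current row):
  row A: (73, 1, 0)   [1·73 + 0·67 = 73]
  row B: (67, 0, 1)   [0·73 + 1·67 = 67]
  73 = 1·67 + 6   → row C = row A − 1·row B = (6, 1, −1)   [check: 1·73 − 1·67 = 6]
  67 = 11·6 + 1   → row D = row B − 11·row C = (1, −11, 12)   [check: −11·73 + 12·67 = 1]
  6 = 6·1 + 0   → remainder 0, stop. gcd = 1 (last nonzero row D).
The gcd is 1, so 67 is invertible mod 73. The last nonzero row gives −11·73 + 12·67 = 1, so t = 12. So 67^(−1) ≡ 12 (mod 73). Verify: 67 · 12 = 804 ≡ 1 (mod 73). ✓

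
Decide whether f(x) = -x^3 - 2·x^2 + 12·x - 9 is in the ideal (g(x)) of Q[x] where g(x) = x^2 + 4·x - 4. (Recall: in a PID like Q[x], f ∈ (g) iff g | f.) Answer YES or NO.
In Q[x] the ideal (g) consists of all multiples of g, so f ∈ (g) iff g | f, i.e. iff the remainder of f on division by g is 0. Divide f by g (g is monic, so eliminate the leading term of the running remainder at each step):
  leading term -x^3: subtract (-x)·g(x) = -x^3 - 4·x^2 + 4·x, leaving 2·x^2 + 8·x - 9
  leading term 2·x^2: subtract (2)·g(x) = 2·x^2 + 8·x - 8, leaving -1
The remainder r(x) = -1 ≠ 0 (and deg r < deg g), so g ∤ f, i.e. f ∉ (g).

Final answer: NO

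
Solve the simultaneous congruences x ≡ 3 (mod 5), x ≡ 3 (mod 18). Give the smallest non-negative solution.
The moduli 5, 18 are pairwise coprime, so by the CRT there is a unique solution mod 5·18 = 90.
Solve by successive substitution. Start with x ≡ 3 (mod 5).
  Combine with x ≡ 3 (mod 18): write x = 3 + 5·t and require 3 + 5·t ≡ 3 (mod 18), i.e. 5·t ≡ 3 − 3 ≡ 0 (mod 18). Since 5^(−1) ≡ 11 (mod 18), t ≡ 11·0 ≡ 0 (mod 18). So x ≡ 3 + 5·0 = 3 (mod 90).
Unique solution in [0, 90): x = 3.

Final answer: x ≡ 3 (mod 90); the representative in [0, 90) is 3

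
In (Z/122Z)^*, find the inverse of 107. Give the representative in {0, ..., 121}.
Apply the extended Euclidean algorithm to (122, 107), tracking rows (r, s, t) with s·122 + t·107 = r. Each division r_prev = q·r_cur + r_new produces the new row as (previous row) − q·(current row):
  row A: (122, 1, 0)   [1·122 + 0·107 = 122]
  row B: (107, 0, 1)   [0·122 + 1·107 = 107]
  122 = 1·107 + 15   → row C = row A − 1·row B = (15, 1, −1)   [check: 1·122 − 1·107 = 15]
  107 = 7·15 + 2   → row D = row B − 7·row C = (2, −7, 8)   [check: −7·122 + 8·107 = 2]
  15 = 7·2 + 1   → row E = row C − 7·row D = (1, 50, −57)   [check: 50·122 − 57·107 = 1]
  2 = 2·1 + 0   → remainder 0, stop. gcd = 1 (last nonzero row E).
The gcd is 1, so 107 is invertible mod 122. The last nonzero row gives 50·122 − 57·107 = 1, so t = −57. So 107^(−1) ≡ −57 ≡ 65 (mod 122). Verify: 107 · 65 = 6955 ≡ 1 (mod 122). ✓

Final answer: 107^(−1) ≡ 65 (mod 122)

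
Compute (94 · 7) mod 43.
13

Reduce the factors first: 94 ≡ 8 (mod 43), so 94 · 7 ≡ 8 · 7 (mod 43). 8 · 7 = 56. Dividing by 43: 56 = 1·43 + 13. So (94 · 7) mod 43 = 13.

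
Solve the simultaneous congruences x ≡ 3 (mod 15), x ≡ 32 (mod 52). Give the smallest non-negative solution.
x ≡ 708 (mod 780); the representative in [0, 780) is 708

The moduli 15, 52 are pairwise coprime, so by the CRT there is a unique solution mod 15·52 = 780.
Solve by successive substitution. Start with x ≡ 3 (mod 15).
  Combine with x ≡ 32 (mod 52): write x = 3 + 15·t and require 3 + 15·t ≡ 32 (mod 52), i.e. 15·t ≡ 32 − 3 ≡ 29 (mod 52). Since 15^(−1) ≡ 7 (mod 52), t ≡ 7·29 ≡ 47 (mod 52). So x ≡ 3 + 15·47 = 708 (mod 780).
Unique solution in [0, 780): x = 708.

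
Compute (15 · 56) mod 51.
Reduce the factors first: 56 ≡ 5 (mod 51), so 15 · 56 ≡ 15 · 5 (mod 51). 15 · 5 = 75. Dividing by 51: 75 = 1·51 + 24. So (15 · 56) mod 51 = 24.

Final answer: 24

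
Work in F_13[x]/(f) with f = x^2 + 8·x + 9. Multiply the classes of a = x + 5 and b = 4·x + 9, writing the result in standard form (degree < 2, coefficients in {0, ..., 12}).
Multiply as integer polynomials: a · b = 4·x^2 + 29·x + 45. Reducing coefficients mod 13: a · b ≡ 4·x^2 + 3·x + 6. Now divide by f(x) = x^2 + 8·x + 9 in F_13[x], eliminating the leading term at each step:
  leading term 4·x^2: subtract (4)·f(x) = 4·x^2 + 6·x + 10, leaving 10·x + 9 (coefficients mod 13)
The degree is now < 2, so this is the remainder. Hence a · b ≡ 10·x + 9 in F_13[x]/(f).

Final answer: a · b ≡ 10·x + 9 (mod f(x))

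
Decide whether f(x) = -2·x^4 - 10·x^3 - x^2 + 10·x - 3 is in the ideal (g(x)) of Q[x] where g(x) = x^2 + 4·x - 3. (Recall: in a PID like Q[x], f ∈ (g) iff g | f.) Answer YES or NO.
In Q[x] the ideal (g) consists of all multiples of g, so f ∈ (g) iff g | f, i.e. iff the remainder of f on division by g is 0. Divide f by g (g is monic, so eliminate the leading term of the running remainder at each step):
  leading term -2·x^4: subtract (-2·x^2)·g(x) = -2·x^4 - 8·x^3 + 6·x^2, leaving -2·x^3 - 7·x^2 + 10·x - 3
  leading term -2·x^3: subtract (-2·x)·g(x) = -2·x^3 - 8·x^2 + 6·x, leaving x^2 + 4·x - 3
  leading term x^2: subtract (1)·g(x) = x^2 + 4·x - 3, leaving 0
The remainder is 0, so f(x) = g(x) · h(x) with h(x) = -2·x^2 - 2·x + 1. Hence g | f, i.e. f ∈ (g).

Final answer: YES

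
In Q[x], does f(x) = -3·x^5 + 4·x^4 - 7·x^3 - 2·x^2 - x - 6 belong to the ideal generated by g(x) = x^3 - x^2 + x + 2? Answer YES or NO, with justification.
YES

In Q[x] the ideal (g) consists of all multiples of g, so f ∈ (g) iff g | f, i.e. iff the remainder of f on division by g is 0. Divide f by g (g is monic, so eliminate the leading term of the running remainder at each step):
  leading term -3·x^5: subtract (-3·x^2)·g(x) = -3·x^5 + 3·x^4 - 3·x^3 - 6·x^2, leaving x^4 - 4·x^3 + 4·x^2 - x - 6
  leading term x^4: subtract (x)·g(x) = x^4 - x^3 + x^2 + 2·x, leaving -3·x^3 + 3·x^2 - 3·x - 6
  leading term -3·x^3: subtract (-3)·g(x) = -3·x^3 + 3·x^2 - 3·x - 6, leaving 0
The remainder is 0, so f(x) = g(x) · h(x) with h(x) = -3·x^2 + x - 3. Hence g | f, i.e. f ∈ (g).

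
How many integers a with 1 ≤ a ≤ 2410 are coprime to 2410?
The number of a ∈ {1, ..., 2410} with gcd(a, 2410) = 1 is by definition Euler's totient φ(2410). φ is multiplicative, with φ(p^e) = p^e − p^(e−1). Factorise 2410 = 2 · 5 · 241. Then
  φ(2410) = (2 − 1) · (5 − 1) · (241 − 1) = 1 · 4 · 240 = 960.
So there are 960 such integers.

Final answer: 960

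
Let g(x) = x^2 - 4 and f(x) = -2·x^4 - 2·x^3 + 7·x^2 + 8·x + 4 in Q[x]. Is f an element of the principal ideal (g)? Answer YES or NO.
YES

In Q[x] the ideal (g) consists of all multiples of g, so f ∈ (g) iff g | f, i.e. iff the remainder of f on division by g is 0. Divide f by g (g is monic, so eliminate the leading term of the running remainder at each step):
  leading term -2·x^4: subtract (-2·x^2)·g(x) = -2·x^4 + 8·x^2, leaving -2·x^3 - x^2 + 8·x + 4
  leading term -2·x^3: subtract (-2·x)·g(x) = -2·x^3 + 8·x, leaving 4 - x^2
  leading term -x^2: subtract (-1)·g(x) = 4 - x^2, leaving 0
The remainder is 0, so f(x) = g(x) · h(x) with h(x) = -2·x^2 - 2·x - 1. Hence g | f, i.e. f ∈ (g).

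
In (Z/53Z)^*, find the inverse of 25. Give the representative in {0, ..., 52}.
Apply the extended Euclidean algorithm to (53, 25), tracking rows (r, s, t) with s·53 + t·25 = r. Each division r_prev = q·r_cur + r_new produces the new row as (previous row) − q·(current row):
  row A: (53, 1, 0)   [1·53 + 0·25 = 53]
  row B: (25, 0, 1)   [0·53 + 1·25 = 25]
  53 = 2·25 + 3   → row C = row A − 2·row B = (3, 1, −2)   [check: 1·53 − 2·25 = 3]
  25 = 8·3 + 1   → row D = row B − 8·row C = (1, −8, 17)   [check: −8·53 + 17·25 = 1]
  3 = 3·1 + 0   → remainder 0, stop. gcd = 1 (last nonzero row D).
The gcd is 1, so 25 is invertible mod 53. The last nonzero row gives −8·53 + 17·25 = 1, so t = 17. So 25^(−1) ≡ 17 (mod 53). Verify: 25 · 17 = 425 ≡ 1 (mod 53). ✓

Final answer: 25^(−1) ≡ 17 (mod 53)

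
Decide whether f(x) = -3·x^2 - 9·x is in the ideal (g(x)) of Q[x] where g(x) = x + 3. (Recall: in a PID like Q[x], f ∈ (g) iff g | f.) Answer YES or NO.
YES

In Q[x] the ideal (g) consists of all multiples of g, so f ∈ (g) iff g | f, i.e. iff the remainder of f on division by g is 0. Divide f by g (g is monic, so eliminate the leading term of the running remainder at each step):
  leading term -3·x^2: subtract (-3·x)·g(x) = -3·x^2 - 9·x, leaving 0
The remainder is 0, so f(x) = g(x) · h(x) with h(x) = -3·x. Hence g | f, i.e. f ∈ (g).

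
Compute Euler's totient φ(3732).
φ is multiplicative, with φ(p^e) = p^e − p^(e−1). Factorise 3732 = 2^2 · 3 · 311. Then
  φ(3732) = (2^2 − 2^1) · (3 − 1) · (311 − 1) = 2 · 2 · 310 = 1240.

Final answer: φ(3732) = 1240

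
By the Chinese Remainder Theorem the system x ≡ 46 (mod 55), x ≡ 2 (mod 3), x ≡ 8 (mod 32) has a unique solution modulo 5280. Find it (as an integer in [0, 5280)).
x ≡ 1256 (mod 5280); the representative in [0, 5280) is 1256

The moduli 55, 3, 32 are pairwise coprime, so by the CRT there is a unique solution mod 55·3·32 = 5280.
Solve by successive substitution. Start with x ≡ 46 (mod 55).
  Combine with x ≡ 2 (mod 3): write x = 46 + 55·t and require 46 + 55·t ≡ 2 (mod 3), i.e. 55·t ≡ 2 − 46 ≡ 1 (mod 3). Since 55^(−1) ≡ 1 (mod 3) (55 ≡ 1 (mod 3)), t ≡ 1·1 ≡ 1 (mod 3). So x ≡ 46 + 55·1 = 101 (mod 165).
  Combine with x ≡ 8 (mod 32): write x = 101 + 165·t and require 101 + 165·t ≡ 8 (mod 32), i.e. 165·t ≡ 8 − 101 ≡ 3 (mod 32). Since 165^(−1) ≡ 13 (mod 32) (165 ≡ 5 (mod 32)), t ≡ 13·3 ≡ 7 (mod 32). So x ≡ 101 + 165·7 = 1256 (mod 5280).
Unique solution in [0, 5280): x = 1256.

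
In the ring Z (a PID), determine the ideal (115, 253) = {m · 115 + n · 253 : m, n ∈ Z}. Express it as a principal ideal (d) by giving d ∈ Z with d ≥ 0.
In the PID Z, (a, b) is generated by gcd(a, b). Compute gcd(253, 115) with the extended Euclidean algorithm, tracking rows (r, s, t) with s·253 + t·115 = r:
  row A: (253, 1, 0)   [1·253 + 0·115 = 253]
  row B: (115, 0, 1)   [0·253 + 1·115 = 115]
  253 = 2·115 + 23   → row C = row A − 2·row B = (23, 1, −2)   [check: 1·253 − 2·115 = 23]
  115 = 5·23 + 0   → remainder 0, stop. gcd = 23 (last nonzero row C).
So gcd(115, 253) = 23, with Bézout identity 1·253 − 2·115 = 23. Containment (⊇): the Bézout identity exhibits 23 as an element of (115, 253), giving (23) ⊆ (115, 253). Containment (⊆): since 23 | 115 and 23 | 253 (115 = 23·5, 253 = 23·11), every Z-linear combination of 115 and 253 is divisible by 23, so (115, 253) ⊆ (23). Therefore (115, 253) = (23), d = 23.

Final answer: (115, 253) = (23); d = 23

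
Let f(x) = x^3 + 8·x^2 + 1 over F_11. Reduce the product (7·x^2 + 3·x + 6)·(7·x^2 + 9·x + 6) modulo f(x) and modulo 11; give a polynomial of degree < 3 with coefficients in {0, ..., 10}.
Multiply as integer polynomials: a · b = 49·x^4 + 84·x^3 + 111·x^2 + 72·x + 36. Reducing coefficients mod 11: a · b ≡ 5·x^4 + 7·x^3 + x^2 + 6·x + 3. Now divide by f(x) = x^3 + 8·x^2 + 1 in F_11[x], eliminating the leading term at each step:
  leading term 5·x^4: subtract (5·x)·f(x) = 5·x^4 + 7·x^3 + 5·x, leaving x^2 + x + 3 (coefficients mod 11)
The degree is now < 3, so this is the remainder. Hence a · b ≡ x^2 + x + 3 in F_11[x]/(f).

Final answer: a · b ≡ x^2 + x + 3 (mod f(x))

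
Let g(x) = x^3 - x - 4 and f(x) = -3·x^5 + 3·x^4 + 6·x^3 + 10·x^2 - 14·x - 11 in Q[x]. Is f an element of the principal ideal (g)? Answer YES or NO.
NO

In Q[x] the ideal (g) consists of all multiples of g, so f ∈ (g) iff g | f, i.e. iff the remainder of f on division by g is 0. Divide f by g (g is monic, so eliminate the leading term of the running remainder at each step):
  leading term -3·x^5: subtract (-3·x^2)·g(x) = -3·x^5 + 3·x^3 + 12·x^2, leaving 3·x^4 + 3·x^3 - 2·x^2 - 14·x - 11
  leading term 3·x^4: subtract (3·x)·g(x) = 3·x^4 - 3·x^2 - 12·x, leaving 3·x^3 + x^2 - 2·x - 11
  leading term 3·x^3: subtract (3)·g(x) = 3·x^3 - 3·x - 12, leaving x^2 + x + 1
The remainder r(x) = x^2 + x + 1 ≠ 0 (and deg r < deg g), so g ∤ f, i.e. f ∉ (g).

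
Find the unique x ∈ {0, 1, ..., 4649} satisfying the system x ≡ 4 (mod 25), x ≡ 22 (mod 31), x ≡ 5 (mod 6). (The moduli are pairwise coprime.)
The moduli 25, 31, 6 are pairwise coprime, so by the CRT there is a unique solution mod 25·31·6 = 4650.
Solve by successive substitution. Start with x ≡ 4 (mod 25).
  Combine with x ≡ 22 (mod 31): write x = 4 + 25·t and require 4 + 25·t ≡ 22 (mod 31), i.e. 25·t ≡ 22 − 4 ≡ 18 (mod 31). Since 25^(−1) ≡ 5 (mod 31), t ≡ 5·18 ≡ 28 (mod 31). So x ≡ 4 + 25·28 = 704 (mod 775).
  Combine with x ≡ 5 (mod 6): write x = 704 + 775·t and require 704 + 775·t ≡ 5 (mod 6), i.e. 775·t ≡ 5 − 704 ≡ 3 (mod 6). Since 775^(−1) ≡ 1 (mod 6) (775 ≡ 1 (mod 6)), t ≡ 1·3 ≡ 3 (mod 6). So x ≡ 704 + 775·3 = 3029 (mod 4650).
Unique solution in [0, 4650): x = 3029.

Final answer: x ≡ 3029 (mod 4650); the representative in [0, 4650) is 3029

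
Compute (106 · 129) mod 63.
3

Reduce the factors first: 106 ≡ 43, 129 ≡ 3 (mod 63), so 106 · 129 ≡ 43 · 3 (mod 63). 43 · 3 = 129. Dividing by 63: 129 = 2·63 + 3. So (106 · 129) mod 63 = 3.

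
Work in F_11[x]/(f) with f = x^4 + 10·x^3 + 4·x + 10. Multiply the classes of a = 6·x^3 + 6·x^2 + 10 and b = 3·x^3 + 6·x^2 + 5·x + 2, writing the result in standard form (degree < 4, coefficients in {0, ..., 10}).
Multiply as integer polynomials: a · b = 18·x^6 + 54·x^5 + 66·x^4 + 72·x^3 + 72·x^2 + 50·x + 20. Reducing coefficients mod 11: a · b ≡ 7·x^6 + 10·x^5 + 6·x^3 + 6·x^2 + 6·x + 9. Now divide by f(x) = x^4 + 10·x^3 + 4·x + 10 in F_11[x], eliminating the leading term at each step:
  leading term 7·x^6: subtract (7·x^2)·f(x) = 7·x^6 + 4·x^5 + 6·x^3 + 4·x^2, leaving 6·x^5 + 2·x^2 + 6·x + 9 (coefficients mod 11)
  leading term 6·x^5: subtract (6·x)·f(x) = 6·x^5 + 5·x^4 + 2·x^2 + 5·x, leaving 6·x^4 + x + 9 (coefficients mod 11)
  leading term 6·x^4: subtract (6)·f(x) = 6·x^4 + 5·x^3 + 2·x + 5, leaving 6·x^3 + 10·x + 4 (coefficients mod 11)
The degree is now < 4, so this is the remainder. Hence a · b ≡ 6·x^3 + 10·x + 4 in F_11[x]/(f).

Final answer: a · b ≡ 6·x^3 + 10·x + 4 (mod f(x))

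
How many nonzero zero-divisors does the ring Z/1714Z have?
In Z/1714Z each nonzero element is either a unit (gcd with 1714 is 1) or a zero-divisor (gcd > 1). The number of units is φ(1714): factorise 1714 = 2 · 857, so φ(1714) = (2 − 1) · (857 − 1) = 1 · 856 = 856. The nonzero elements number 1714 − 1 = 1713. Hence the nonzero zero-divisors number 1713 − 856 = 857.

Final answer: Z/1714Z has 857 nonzero zero-divisors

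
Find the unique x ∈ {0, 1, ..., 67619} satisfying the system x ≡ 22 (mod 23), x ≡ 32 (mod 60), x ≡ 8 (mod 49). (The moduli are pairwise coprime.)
The moduli 23, 60, 49 are pairwise coprime, so by the CRT there is a unique solution mod 23·60·49 = 67620.
Solve by successive substitution. Start with x ≡ 22 (mod 23).
  Combine with x ≡ 32 (mod 60): write x = 22 + 23·t and require 22 + 23·t ≡ 32 (mod 60), i.e. 23·t ≡ 32 − 22 ≡ 10 (mod 60). Since 23^(−1) ≡ 47 (mod 60), t ≡ 47·10 ≡ 50 (mod 60). So x ≡ 22 + 23·50 = 1172 (mod 1380).
  Combine with x ≡ 8 (mod 49): write x = 1172 + 1380·t and require 1172 + 1380·t ≡ 8 (mod 49), i.e. 1380·t ≡ 8 − 1172 ≡ 12 (mod 49). Since 1380^(−1) ≡ 43 (mod 49) (1380 ≡ 8 (mod 49)), t ≡ 43·12 ≡ 26 (mod 49). So x ≡ 1172 + 1380·26 = 37052 (mod 67620).
Unique solution in [0, 67620): x = 37052.

Final answer: x ≡ 37052 (mod 67620); the representative in [0, 67620) is 37052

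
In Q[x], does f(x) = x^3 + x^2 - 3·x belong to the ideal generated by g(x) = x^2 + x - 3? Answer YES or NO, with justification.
YES

In Q[x] the ideal (g) consists of all multiples of g, so f ∈ (g) iff g | f, i.e. iff the remainder of f on division by g is 0. Divide f by g (g is monic, so eliminate the leading term of the running remainder at each step):
  leading term x^3: subtract (x)·g(x) = x^3 + x^2 - 3·x, leaving 0
The remainder is 0, so f(x) = g(x) · h(x) with h(x) = x. Hence g | f, i.e. f ∈ (g).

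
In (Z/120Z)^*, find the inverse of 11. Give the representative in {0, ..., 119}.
Apply the extended Euclidean algorithm to (120, 11), tracking rows (r, s, t) with s·120 + t·11 = r. Each division r_prev = q·r_cur + r_new produces the new row as (previous row) − q·(current row):
  row A: (120, 1, 0)   [1·120 + 0·11 = 120]
  row B: (11, 0, 1)   [0·120 + 1·11 = 11]
  120 = 10·11 + 10   → row C = row A − 10·row B = (10, 1, −10)   [check: 1·120 − 10·11 = 10]
  11 = 1·10 + 1   → row D = row B − 1·row C = (1, −1, 11)   [check: −1·120 + 11·11 = 1]
  10 = 10·1 + 0   → remainder 0, stop. gcd = 1 (last nonzero row D).
The gcd is 1, so 11 is invertible mod 120. The last nonzero row gives −1·120 + 11·11 = 1, so t = 11. So 11^(−1) ≡ 11 (mod 120). Verify: 11 · 11 = 121 ≡ 1 (mod 120). ✓

Final answer: 11^(−1) ≡ 11 (mod 120)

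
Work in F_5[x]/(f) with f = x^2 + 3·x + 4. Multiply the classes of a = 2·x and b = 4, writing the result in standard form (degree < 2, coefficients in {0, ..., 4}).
a · b ≡ 3·x (mod f(x))

Multiply as integer polynomials: a · b = 8·x. Reducing coefficients mod 5: a · b ≡ 3·x. This already has degree < 2, so no reduction by f is needed. Hence a · b ≡ 3·x in F_5[x]/(f).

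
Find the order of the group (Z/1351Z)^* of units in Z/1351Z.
|(Z/1351Z)^*| = 1152

(Z/1351Z)^* consists of the classes a with gcd(a, 1351) = 1, so its order is φ(1351). φ is multiplicative, with φ(p^e) = p^e − p^(e−1). Factorise 1351 = 7 · 193. Then
  φ(1351) = (7 − 1) · (193 − 1) = 6 · 192 = 1152.
Thus |(Z/1351Z)^*| = 1152.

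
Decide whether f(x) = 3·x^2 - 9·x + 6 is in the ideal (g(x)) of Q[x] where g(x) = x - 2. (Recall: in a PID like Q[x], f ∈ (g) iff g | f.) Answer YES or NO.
In Q[x] the ideal (g) consists of all multiples of g, so f ∈ (g) iff g | f, i.e. iff the remainder of f on division by g is 0. Divide f by g (g is monic, so eliminate the leading term of the running remainder at each step):
  leading term 3·x^2: subtract (3·x)·g(x) = 3·x^2 - 6·x, leaving 6 - 3·x
  leading term -3·x: subtract (-3)·g(x) = 6 - 3·x, leaving 0
The remainder is 0, so f(x) = g(x) · h(x) with h(x) = 3·x - 3. Hence g | f, i.e. f ∈ (g).

Final answer: YES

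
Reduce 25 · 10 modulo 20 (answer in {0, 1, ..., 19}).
Reduce the factors first: 25 ≡ 5 (mod 20), so 25 · 10 ≡ 5 · 10 (mod 20). 5 · 10 = 50. Dividing by 20: 50 = 2·20 + 10. So (25 · 10) mod 20 = 10.

Final answer: 10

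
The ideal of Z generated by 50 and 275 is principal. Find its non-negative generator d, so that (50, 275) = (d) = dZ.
In the PID Z, (a, b) is generated by gcd(a, b). Compute gcd(275, 50) with the extended Euclidean algorithm, tracking rows (r, s, t) with s·275 + t·50 = r:
  row A: (275, 1, 0)   [1·275 + 0·50 = 275]
  row B: (50, 0, 1)   [0·275 + 1·50 = 50]
  275 = 5·50 + 25   → row C = row A − 5·row B = (25, 1, −5)   [check: 1·275 − 5·50 = 25]
  50 = 2·25 + 0   → remainder 0, stop. gcd = 25 (last nonzero row C).
So gcd(50, 275) = 25, with Bézout identity 1·275 − 5·50 = 25. Containment (⊇): the Bézout identity exhibits 25 as an element of (50, 275), giving (25) ⊆ (50, 275). Containment (⊆): since 25 | 50 and 25 | 275 (50 = 25·2, 275 = 25·11), every Z-linear combination of 50 and 275 is divisible by 25, so (50, 275) ⊆ (25). Therefore (50, 275) = (25), d = 25.

Final answer: (50, 275) = (25); d = 25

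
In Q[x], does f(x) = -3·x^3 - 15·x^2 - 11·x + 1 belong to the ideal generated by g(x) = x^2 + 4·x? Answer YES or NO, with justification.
NO

In Q[x] the ideal (g) consists of all multiples of g, so f ∈ (g) iff g | f, i.e. iff the remainder of f on division by g is 0. Divide f by g (g is monic, so eliminate the leading term of the running remainder at each step):
  leading term -3·x^3: subtract (-3·x)·g(x) = -3·x^3 - 12·x^2, leaving -3·x^2 - 11·x + 1
  leading term -3·x^2: subtract (-3)·g(x) = -3·x^2 - 12·x, leaving x + 1
The remainder r(x) = x + 1 ≠ 0 (and deg r < deg g), so g ∤ f, i.e. f ∉ (g).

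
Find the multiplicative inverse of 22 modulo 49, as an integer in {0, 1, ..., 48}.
Apply the extended Euclidean algorithm to (49, 22), tracking rows (r, s, t) with s·49 + t·22 = r. Each division r_prev = q·r_cur + r_new produces the new row as (previous row) − q·(current row):
  row A: (49, 1, 0)   [1·49 + 0·22 = 49]
  row B: (22, 0, 1)   [0·49 + 1·22 = 22]
  49 = 2·22 + 5   → row C = row A − 2·row B = (5, 1, −2)   [check: 1·49 − 2·22 = 5]
  22 = 4·5 + 2   → row D = row B − 4·row C = (2, −4, 9)   [check: −4·49 + 9·22 = 2]
  5 = 2·2 + 1   → row E = row C − 2·row D = (1, 9, −20)   [check: 9·49 − 20·22 = 1]
  2 = 2·1 + 0   → remainder 0, stop. gcd = 1 (last nonzero row E).
The gcd is 1, so 22 is invertible mod 49. The last nonzero row gives 9·49 − 20·22 = 1, so t = −20. So 22^(−1) ≡ −20 ≡ 29 (mod 49). Verify: 22 · 29 = 638 ≡ 1 (mod 49). ✓

Final answer: 22^(−1) ≡ 29 (mod 49)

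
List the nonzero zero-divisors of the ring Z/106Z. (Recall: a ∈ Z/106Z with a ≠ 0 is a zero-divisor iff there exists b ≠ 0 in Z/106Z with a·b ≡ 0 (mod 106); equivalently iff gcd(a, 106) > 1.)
An element a ∈ Z/106Z (with a ≠ 0) is a zero-divisor iff gcd(a, 106) > 1 (because a is a unit precisely when gcd(a, n) = 1, and in Z/nZ every nonzero, non-unit element is a zero-divisor). Scan a = 1, ..., 105 and keep those with gcd(a, 106) > 1:
  gcd(2, 106) = 2, gcd(4, 106) = 2, gcd(6, 106) = 2, gcd(8, 106) = 2, gcd(10, 106) = 2, gcd(12, 106) = 2, gcd(14, 106) = 2, gcd(16, 106) = 2, gcd(18, 106) = 2, gcd(20, 106) = 2, gcd(22, 106) = 2, gcd(24, 106) = 2, gcd(26, 106) = 2, gcd(28, 106) = 2, gcd(30, 106) = 2, gcd(32, 106) = 2, gcd(34, 106) = 2, gcd(36, 106) = 2, gcd(38, 106) = 2, gcd(40, 106) = 2, gcd(42, 106) = 2, gcd(44, 106) = 2, gcd(46, 106) = 2, gcd(48, 106) = 2, gcd(50, 106) = 2, gcd(52, 106) = 2, gcd(53, 106) = 53, gcd(54, 106) = 2, gcd(56, 106) = 2, gcd(58, 106) = 2, gcd(60, 106) = 2, gcd(62, 106) = 2, gcd(64, 106) = 2, gcd(66, 106) = 2, gcd(68, 106) = 2, gcd(70, 106) = 2, gcd(72, 106) = 2, gcd(74, 106) = 2, gcd(76, 106) = 2, gcd(78, 106) = 2, gcd(80, 106) = 2, gcd(82, 106) = 2, gcd(84, 106) = 2, gcd(86, 106) = 2, gcd(88, 106) = 2, gcd(90, 106) = 2, gcd(92, 106) = 2, gcd(94, 106) = 2, gcd(96, 106) = 2, gcd(98, 106) = 2, gcd(100, 106) = 2, gcd(102, 106) = 2, gcd(104, 106) = 2.
All other a ∈ {1, ..., 105} have gcd(a, 106) = 1 and are units. So the nonzero zero-divisors are exactly the 53 values of a appearing in this scan.

Final answer: nonzero zero-divisors of Z/106Z = {2, 4, 6, 8, 10, 12, 14, 16, 18, 20, 22, 24, 26, 28, 30, 32, 34, 36, 38, 40, 42, 44, 46, 48, 50, 52, 53, 54, 56, 58, 60, 62, 64, 66, 68, 70, 72, 74, 76, 78, 80, 82, 84, 86, 88, 90, 92, 94, 96, 98, 100, 102, 104}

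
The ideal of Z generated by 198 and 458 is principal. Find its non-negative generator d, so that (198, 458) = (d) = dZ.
(198, 458) = (2); d = 2

In the PID Z, (a, b) is generated by gcd(a, b). Compute gcd(458, 198) with the extended Euclidean algorithm, tracking rows (r, s, t) with s·458 + t·198 = r:
  row A: (458, 1, 0)   [1·458 + 0·198 = 458]
  row B: (198, 0, 1)   [0·458 + 1·198 = 198]
  458 = 2·198 + 62   → row C = row A − 2·row B = (62, 1, −2)   [check: 1·458 − 2·198 = 62]
  198 = 3·62 + 12   → row D = row B − 3·row C = (12, −3, 7)   [check: −3·458 + 7·198 = 12]
  62 = 5·12 + 2   → row E = row C − 5·row D = (2, 16, −37)   [check: 16·458 − 37·198 = 2]
  12 = 6·2 + 0   → remainder 0, stop. gcd = 2 (last nonzero row E).
So gcd(198, 458) = 2, with Bézout identity 16·458 − 37·198 = 2. Containment (⊇): the Bézout identity exhibits 2 as an element of (198, 458), giving (2) ⊆ (198, 458). Containment (⊆): since 2 | 198 and 2 | 458 (198 = 2·99, 458 = 2·229), every Z-linear combination of 198 and 458 is divisible by 2, so (198, 458) ⊆ (2). Therefore (198, 458) = (2), d = 2.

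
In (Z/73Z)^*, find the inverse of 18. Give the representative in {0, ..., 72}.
Apply the extended Euclidean algorithm to (73, 18), tracking rows (r, s, t) with s·73 + t·18 = r. Each division r_prev = q·r_cur + r_new produces the new row as (previous row) − q·(current row):
  row A: (73, 1, 0)   [1·73 + 0·18 = 73]
  row B: (18, 0, 1)   [0·73 + 1·18 = 18]
  73 = 4·18 + 1   → row C = row A − 4·row B = (1, 1, −4)   [check: 1·73 − 4·18 = 1]
  18 = 18·1 + 0   → remainder 0, stop. gcd = 1 (last nonzero row C).
The gcd is 1, so 18 is invertible mod 73. The last nonzero row gives 1·73 − 4·18 = 1, so t = −4. So 18^(−1) ≡ −4 ≡ 69 (mod 73). Verify: 18 · 69 = 1242 ≡ 1 (mod 73). ✓

Final answer: 18^(−1) ≡ 69 (mod 73)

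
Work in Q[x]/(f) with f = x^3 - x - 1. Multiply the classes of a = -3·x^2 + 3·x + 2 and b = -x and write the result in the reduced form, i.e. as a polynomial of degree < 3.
a · b ≡ -3·x^2 + x + 3 (mod f(x))

First multiply in Q[x] without reducing: a · b = 3·x^3 - 3·x^2 - 2·x. Now divide by f(x) = x^3 - x - 1, eliminating the leading term at each step:
  leading term 3·x^3: subtract (3)·f(x) = 3·x^3 - 3·x - 3, leaving -3·x^2 + x + 3
The degree is now < 3, so this is the remainder. Hence a · b ≡ -3·x^2 + x + 3 in Q[x]/(f).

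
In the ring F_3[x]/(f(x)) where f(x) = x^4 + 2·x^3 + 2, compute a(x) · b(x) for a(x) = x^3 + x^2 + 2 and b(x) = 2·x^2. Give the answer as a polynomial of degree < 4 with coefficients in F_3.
a · b ≡ x^3 + x^2 + 2·x + 1 (mod f(x))

Multiply as integer polynomials: a · b = 2·x^5 + 2·x^4 + 4·x^2. Reducing coefficients mod 3: a · b ≡ 2·x^5 + 2·x^4 + x^2. Now divide by f(x) = x^4 + 2·x^3 + 2 in F_3[x], eliminating the leading term at each step:
  leading term 2·x^5: subtract (2·x)·f(x) = 2·x^5 + x^4 + x, leaving x^4 + x^2 + 2·x (coefficients mod 3)
  leading term x^4: subtract (1)·f(x) = x^4 + 2·x^3 + 2, leaving x^3 + x^2 + 2·x + 1 (coefficients mod 3)
The degree is now < 4, so this is the remainder. Hence a · b ≡ x^3 + x^2 + 2·x + 1 in F_3[x]/(f).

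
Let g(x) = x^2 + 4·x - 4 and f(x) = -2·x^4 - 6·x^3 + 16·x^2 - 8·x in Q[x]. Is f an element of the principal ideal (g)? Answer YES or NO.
In Q[x] the ideal (g) consists of all multiples of g, so f ∈ (g) iff g | f, i.e. iff the remainder of f on division by g is 0. Divide f by g (g is monic, so eliminate the leading term of the running remainder at each step):
  leading term -2·x^4: subtract (-2·x^2)·g(x) = -2·x^4 - 8·x^3 + 8·x^2, leaving 2·x^3 + 8·x^2 - 8·x
  leading term 2·x^3: subtract (2·x)·g(x) = 2·x^3 + 8·x^2 - 8·x, leaving 0
The remainder is 0, so f(x) = g(x) · h(x) with h(x) = -2·x^2 + 2·x. Hence g | f, i.e. f ∈ (g).

Final answer: YES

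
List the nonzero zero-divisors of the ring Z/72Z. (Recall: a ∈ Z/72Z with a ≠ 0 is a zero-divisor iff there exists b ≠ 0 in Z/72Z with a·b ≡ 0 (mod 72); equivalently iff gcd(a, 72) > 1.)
nonzero zero-divisors of Z/72Z = {2, 3, 4, 6, 8, 9, 10, 12, 14, 15, 16, 18, 20, 21, 22, 24, 26, 27, 28, 30, 32, 33, 34, 36, 38, 39, 40, 42, 44, 45, 46, 48, 50, 51, 52, 54, 56, 57, 58, 60, 62, 63, 64, 66, 68, 69, 70}

An element a ∈ Z/72Z (with a ≠ 0) is a zero-divisor iff gcd(a, 72) > 1 (because a is a unit precisely when gcd(a, n) = 1, and in Z/nZ every nonzero, non-unit element is a zero-divisor). Scan a = 1, ..., 71 and keep those with gcd(a, 72) > 1:
  gcd(2, 72) = 2, gcd(3, 72) = 3, gcd(4, 72) = 4, gcd(6, 72) = 6, gcd(8, 72) = 8, gcd(9, 72) = 9, gcd(10, 72) = 2, gcd(12, 72) = 12, gcd(14, 72) = 2, gcd(15, 72) = 3, gcd(16, 72) = 8, gcd(18, 72) = 18, gcd(20, 72) = 4, gcd(21, 72) = 3, gcd(22, 72) = 2, gcd(24, 72) = 24, gcd(26, 72) = 2, gcd(27, 72) = 9, gcd(28, 72) = 4, gcd(30, 72) = 6, gcd(32, 72) = 8, gcd(33, 72) = 3, gcd(34, 72) = 2, gcd(36, 72) = 36, gcd(38, 72) = 2, gcd(39, 72) = 3, gcd(40, 72) = 8, gcd(42, 72) = 6, gcd(44, 72) = 4, gcd(45, 72) = 9, gcd(46, 72) = 2, gcd(48, 72) = 24, gcd(50, 72) = 2, gcd(51, 72) = 3, gcd(52, 72) = 4, gcd(54, 72) = 18, gcd(56, 72) = 8, gcd(57, 72) = 3, gcd(58, 72) = 2, gcd(60, 72) = 12, gcd(62, 72) = 2, gcd(63, 72) = 9, gcd(64, 72) = 8, gcd(66, 72) = 6, gcd(68, 72) = 4, gcd(69, 72) = 3, gcd(70, 72) = 2.
All other a ∈ {1, ..., 71} have gcd(a, 72) = 1 and are units. So the nonzero zero-divisors are exactly the 47 values of a appearing in this scan.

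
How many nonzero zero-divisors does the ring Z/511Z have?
In Z/511Z each nonzero element is either a unit (gcd with 511 is 1) or a zero-divisor (gcd > 1). The number of units is φ(511): factorise 511 = 7 · 73, so φ(511) = (7 − 1) · (73 − 1) = 6 · 72 = 432. The nonzero elements number 511 − 1 = 510. Hence the nonzero zero-divisors number 510 − 432 = 78.

Final answer: Z/511Z has 78 nonzero zero-divisors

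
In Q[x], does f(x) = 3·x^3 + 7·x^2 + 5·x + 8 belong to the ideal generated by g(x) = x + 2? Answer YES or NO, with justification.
In Q[x] the ideal (g) consists of all multiples of g, so f ∈ (g) iff g | f, i.e. iff the remainder of f on division by g is 0. Divide f by g (g is monic, so eliminate the leading term of the running remainder at each step):
  leading term 3·x^3: subtract (3·x^2)·g(x) = 3·x^3 + 6·x^2, leaving x^2 + 5·x + 8
  leading term x^2: subtract (x)·g(x) = x^2 + 2·x, leaving 3·x + 8
  leading term 3·x: subtract (3)·g(x) = 3·x + 6, leaving 2
The remainder r(x) = 2 ≠ 0 (and deg r < deg g), so g ∤ f, i.e. f ∉ (g).

Final answer: NO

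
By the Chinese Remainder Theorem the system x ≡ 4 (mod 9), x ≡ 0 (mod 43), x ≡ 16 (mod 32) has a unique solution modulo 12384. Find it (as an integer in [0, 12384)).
x ≡ 688 (mod 12384); the representative in [0, 12384) is 688

The moduli 9, 43, 32 are pairwise coprime, so by the CRT there is a unique solution mod 9·43·32 = 12384.
Solve by successive substitution. Start with x ≡ 4 (mod 9).
  Combine with x ≡ 0 (mod 43): write x = 4 + 9·t and require 4 + 9·t ≡ 0 (mod 43), i.e. 9·t ≡ 0 − 4 ≡ 39 (mod 43). Since 9^(−1) ≡ 24 (mod 43), t ≡ 24·39 ≡ 33 (mod 43). So x ≡ 4 + 9·33 = 301 (mod 387).
  Combine with x ≡ 16 (mod 32): write x = 301 + 387·t and require 301 + 387·t ≡ 16 (mod 32), i.e. 387·t ≡ 16 − 301 ≡ 3 (mod 32). Since 387^(−1) ≡ 11 (mod 32) (387 ≡ 3 (mod 32)), t ≡ 11·3 ≡ 1 (mod 32). So x ≡ 301 + 387·1 = 688 (mod 12384).
Unique solution in [0, 12384): x = 688.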